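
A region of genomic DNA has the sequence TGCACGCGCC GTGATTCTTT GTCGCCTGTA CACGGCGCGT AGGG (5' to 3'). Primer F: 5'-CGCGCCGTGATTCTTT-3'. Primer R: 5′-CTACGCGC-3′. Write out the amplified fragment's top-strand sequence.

Forward primer CGCGCCGTGATTCTTT is found on the top strand at positions 5–20.
Taking the reverse complement of CTACGCGC gives GCGCGTAG, found at positions 35–42 on the template; the primer anneals here to the top strand with its 3' end pointing upstream.
The product is the template from position 5 through 42 (38 bp).

5'-CGCGCCGTGATTCTTTGTCGCCTGTACACGGCGCGTAG-3'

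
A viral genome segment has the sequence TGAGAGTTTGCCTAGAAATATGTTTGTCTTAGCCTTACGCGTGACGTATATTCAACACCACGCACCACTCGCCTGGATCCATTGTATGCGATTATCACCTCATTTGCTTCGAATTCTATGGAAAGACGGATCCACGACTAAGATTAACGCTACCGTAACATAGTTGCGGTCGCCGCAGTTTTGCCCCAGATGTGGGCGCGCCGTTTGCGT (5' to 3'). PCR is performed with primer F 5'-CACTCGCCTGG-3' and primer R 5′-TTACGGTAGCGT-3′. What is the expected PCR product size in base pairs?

93 bp

Scanning the template, CACTCGCCTGG occurs at positions 66–76; this primer anneals to the bottom strand there with its 3' end pointing downstream.
Reverse complement of the reverse primer: ACGCTACCGTAA. This occurs on the top strand at positions 147–158.
Product length = (reverse-primer end) − (forward-primer start) + 1 = 158 − 66 + 1 = 93 bp.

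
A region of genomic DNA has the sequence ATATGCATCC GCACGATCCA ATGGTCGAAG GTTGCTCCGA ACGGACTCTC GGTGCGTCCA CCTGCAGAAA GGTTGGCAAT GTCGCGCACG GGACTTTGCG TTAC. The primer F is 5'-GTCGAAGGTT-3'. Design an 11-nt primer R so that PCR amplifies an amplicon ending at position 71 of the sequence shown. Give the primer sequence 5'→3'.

5'-CTTTCTGCAGG-3'

The forward primer binds at positions 24–33; the product's 3' end on the top strand is position 71.
The reverse primer anneals to the top strand over positions 61–71, i.e. to CCTGCAGAAAG.
Its sequence written 5'→3' is the reverse complement: CTTTCTGCAGG.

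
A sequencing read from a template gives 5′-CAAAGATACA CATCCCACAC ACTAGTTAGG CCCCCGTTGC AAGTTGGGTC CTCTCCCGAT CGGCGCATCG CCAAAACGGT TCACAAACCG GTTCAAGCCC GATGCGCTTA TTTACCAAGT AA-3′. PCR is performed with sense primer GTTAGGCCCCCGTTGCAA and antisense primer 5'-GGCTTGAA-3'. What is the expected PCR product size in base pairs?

Scanning the template, GTTAGGCCCCCGTTGCAA occurs at positions 25–42; this primer anneals to the bottom strand there with its 3' end pointing downstream.
Taking the reverse complement of GGCTTGAA gives TTCAAGCC, found at positions 92–99 on the template; the primer anneals here to the top strand with its 3' end pointing upstream.
Amplicon spans positions 25–99: 75 bp.

75 bp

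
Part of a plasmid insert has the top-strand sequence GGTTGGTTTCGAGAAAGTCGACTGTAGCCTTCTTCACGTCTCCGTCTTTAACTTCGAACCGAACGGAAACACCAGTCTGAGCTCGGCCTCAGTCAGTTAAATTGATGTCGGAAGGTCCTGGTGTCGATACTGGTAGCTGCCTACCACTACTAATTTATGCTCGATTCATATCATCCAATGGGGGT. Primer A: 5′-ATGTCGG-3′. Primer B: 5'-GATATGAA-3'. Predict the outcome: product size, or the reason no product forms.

Yes — a 68 bp product.

Primer A (ATGTCGG) matches the top strand at positions 105–111; it acts as a forward primer.
Primer B's reverse complement is TTCATATC, matching the top strand at positions 165–172; it acts as a reverse primer.
The 3' ends face each other across positions 105–172, giving a 68 bp product.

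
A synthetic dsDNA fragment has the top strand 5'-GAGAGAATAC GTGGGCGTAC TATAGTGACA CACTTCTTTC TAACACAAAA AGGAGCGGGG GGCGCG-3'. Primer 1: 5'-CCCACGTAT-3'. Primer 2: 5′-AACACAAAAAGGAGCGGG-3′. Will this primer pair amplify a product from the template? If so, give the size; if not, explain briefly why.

Primer 1 (CCCACGTAT) has reverse complement ATACGTGGG, which matches the top strand at positions 7–15; primer 1 anneals to the top strand there with its 3' end pointing upstream toward position 7.
Primer 2 (AACACAAAAAGGAGCGGG) matches the top strand directly at positions 42–59; it anneals to the bottom strand with its 3' end pointing downstream toward position 59.
The 3' ends diverge (primer 1 extends toward position 1, primer 2 toward position 66), so the primers never converge on a shared product.

No product — the primers' 3' ends point away from each other.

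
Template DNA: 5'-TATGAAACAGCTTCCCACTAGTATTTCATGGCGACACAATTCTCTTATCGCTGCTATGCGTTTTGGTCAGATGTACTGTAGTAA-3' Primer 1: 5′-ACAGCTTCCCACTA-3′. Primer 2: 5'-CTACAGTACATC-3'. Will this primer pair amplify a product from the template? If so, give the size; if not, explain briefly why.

Primer 1 (ACAGCTTCCCACTA) matches the top strand at positions 7–20; it acts as a forward primer.
Primer 2's reverse complement is GATGTACTGTAG, matching the top strand at positions 70–81; it acts as a reverse primer.
The 3' ends face each other across positions 7–81, giving a 75 bp product.

Yes — a 75 bp product.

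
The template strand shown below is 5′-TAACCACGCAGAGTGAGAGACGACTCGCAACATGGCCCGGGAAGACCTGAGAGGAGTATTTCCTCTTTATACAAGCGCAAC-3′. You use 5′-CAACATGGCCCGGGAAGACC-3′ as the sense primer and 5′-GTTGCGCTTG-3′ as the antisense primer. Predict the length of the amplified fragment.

54 bp

The forward primer matches the template at positions 28–47.
Reverse complement of the reverse primer: CAAGCGCAAC. This occurs on the top strand at positions 72–81.
The product runs from position 28 to position 81, so its length is 81 − 28 + 1 = 54 bp.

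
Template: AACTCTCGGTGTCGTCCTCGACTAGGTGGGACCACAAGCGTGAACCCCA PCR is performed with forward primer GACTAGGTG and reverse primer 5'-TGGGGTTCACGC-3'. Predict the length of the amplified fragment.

30 bp

The forward primer matches the template at positions 20–28.
The reverse primer's reverse complement is GCGTGAACCCCA, which matches the template at positions 38–49.
Product length = (reverse-primer end) − (forward-primer start) + 1 = 49 − 20 + 1 = 30 bp.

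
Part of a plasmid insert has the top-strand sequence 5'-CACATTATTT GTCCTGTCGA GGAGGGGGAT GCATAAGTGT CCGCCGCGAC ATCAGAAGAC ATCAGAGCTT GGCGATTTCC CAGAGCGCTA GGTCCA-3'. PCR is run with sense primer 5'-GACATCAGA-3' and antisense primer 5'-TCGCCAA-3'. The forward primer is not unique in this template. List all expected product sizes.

28 bp, 18 bp

The forward primer GACATCAGA matches the top strand at positions 48–56, 58–66.
The reverse primer's reverse complement is TTGGCGA, matching at positions 69–75.
Each forward site pairs with the reverse site to give a product ending at position 75: sizes 28, 18 bp.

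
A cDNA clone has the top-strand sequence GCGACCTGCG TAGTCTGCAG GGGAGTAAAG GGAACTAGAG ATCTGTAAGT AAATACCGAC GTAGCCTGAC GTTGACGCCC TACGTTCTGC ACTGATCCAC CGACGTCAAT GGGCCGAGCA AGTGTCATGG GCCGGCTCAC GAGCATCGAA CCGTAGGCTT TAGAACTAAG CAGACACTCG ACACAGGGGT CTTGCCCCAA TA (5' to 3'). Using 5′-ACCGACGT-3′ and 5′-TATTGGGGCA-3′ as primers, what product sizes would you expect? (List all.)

The forward primer ACCGACGT matches the top strand at positions 55–62, 99–106.
The reverse primer's reverse complement is TGCCCCAATA, matching at positions 193–202.
Each forward site pairs with the reverse site to give a product ending at position 202: sizes 148, 104 bp.

148 bp, 104 bp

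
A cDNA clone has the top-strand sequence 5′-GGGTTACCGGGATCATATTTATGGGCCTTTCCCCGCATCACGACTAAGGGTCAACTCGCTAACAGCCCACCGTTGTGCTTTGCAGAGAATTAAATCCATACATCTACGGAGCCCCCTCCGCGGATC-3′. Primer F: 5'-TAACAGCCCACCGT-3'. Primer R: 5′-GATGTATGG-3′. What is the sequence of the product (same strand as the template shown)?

5'-TAACAGCCCACCGTTGTGCTTTGCAGAGAATTAAATCCATACATC-3'

Forward primer TAACAGCCCACCGT is found on the top strand at positions 60–73.
The reverse primer's reverse complement is CCATACATC, which matches the template at positions 96–104.
The product is the template from position 60 through 104 (45 bp).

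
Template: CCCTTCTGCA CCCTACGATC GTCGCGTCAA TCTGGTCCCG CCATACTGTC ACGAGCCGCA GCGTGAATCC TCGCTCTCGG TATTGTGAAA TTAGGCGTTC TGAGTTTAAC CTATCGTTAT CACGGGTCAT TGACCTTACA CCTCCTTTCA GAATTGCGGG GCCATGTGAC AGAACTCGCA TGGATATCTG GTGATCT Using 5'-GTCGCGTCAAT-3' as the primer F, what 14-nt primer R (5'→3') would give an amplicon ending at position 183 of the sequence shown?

5'-CCATGCGAGTTCTG-3'

The forward primer binds at positions 21–31; the product's 3' end on the top strand is position 183.
The reverse primer anneals to the top strand over positions 170–183, i.e. to CAGAACTCGCATGG.
Its sequence written 5'→3' is the reverse complement: CCATGCGAGTTCTG.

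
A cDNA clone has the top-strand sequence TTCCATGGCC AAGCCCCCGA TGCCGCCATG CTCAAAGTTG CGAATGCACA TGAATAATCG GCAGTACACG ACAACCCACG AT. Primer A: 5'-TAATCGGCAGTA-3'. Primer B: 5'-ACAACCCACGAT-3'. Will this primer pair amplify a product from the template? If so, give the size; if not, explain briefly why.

Primer A (TAATCGGCAGTA) matches the top strand at positions 55–66 (3' end points downstream).
Primer B (ACAACCCACGAT) also matches the top strand directly, at positions 71–82 — its reverse complement ATCGTGGGTTGT is not present.
Both primers anneal to the bottom strand with 3' ends pointing the same way, so neither can prime synthesis back toward the other.

No product — both primers anneal to the same strand and extend in the same direction.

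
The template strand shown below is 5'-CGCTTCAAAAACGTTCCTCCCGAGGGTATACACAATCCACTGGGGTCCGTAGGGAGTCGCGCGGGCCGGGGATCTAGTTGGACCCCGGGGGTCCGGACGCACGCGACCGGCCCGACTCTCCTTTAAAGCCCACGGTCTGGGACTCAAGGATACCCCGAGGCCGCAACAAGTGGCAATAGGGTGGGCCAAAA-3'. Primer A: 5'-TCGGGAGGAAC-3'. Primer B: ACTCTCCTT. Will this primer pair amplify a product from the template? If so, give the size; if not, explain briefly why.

Primer A (TCGGGAGGAAC) has reverse complement GTTCCTCCCGA, which matches the top strand at positions 13–23; primer A anneals to the top strand there with its 3' end pointing upstream toward position 13.
Primer B (ACTCTCCTT) matches the top strand directly at positions 115–123; it anneals to the bottom strand with its 3' end pointing downstream toward position 123.
The 3' ends diverge (primer A extends toward position 1, primer B toward position 191), so the primers never converge on a shared product.

No product — the primers' 3' ends point away from each other.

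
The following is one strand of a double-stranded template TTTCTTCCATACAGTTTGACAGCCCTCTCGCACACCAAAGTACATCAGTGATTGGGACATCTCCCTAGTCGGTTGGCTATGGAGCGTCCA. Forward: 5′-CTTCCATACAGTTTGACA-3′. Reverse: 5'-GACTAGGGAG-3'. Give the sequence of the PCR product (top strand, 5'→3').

Forward primer CTTCCATACAGTTTGACA is found on the top strand at positions 4–21.
The reverse primer's reverse complement is CTCCCTAGTC, which matches the template at positions 61–70.
The product is the template from position 4 through 70 (67 bp).

5'-CTTCCATACAGTTTGACAGCCCTCTCGCACACCAAAGTACATCAGTGATTGGGACATCTCCCTAGTC-3'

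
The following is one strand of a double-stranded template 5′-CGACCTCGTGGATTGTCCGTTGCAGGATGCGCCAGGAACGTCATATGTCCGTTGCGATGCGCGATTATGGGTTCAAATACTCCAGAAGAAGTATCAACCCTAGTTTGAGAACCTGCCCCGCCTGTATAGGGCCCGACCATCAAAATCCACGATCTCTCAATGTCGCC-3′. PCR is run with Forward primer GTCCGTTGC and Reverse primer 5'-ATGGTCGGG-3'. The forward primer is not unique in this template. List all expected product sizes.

The forward primer GTCCGTTGC matches the top strand at positions 15–23, 47–55.
The reverse primer's reverse complement is CCCGACCAT, matching at positions 132–140.
Each forward site pairs with the reverse site to give a product ending at position 140: sizes 126, 94 bp.

126 bp, 94 bp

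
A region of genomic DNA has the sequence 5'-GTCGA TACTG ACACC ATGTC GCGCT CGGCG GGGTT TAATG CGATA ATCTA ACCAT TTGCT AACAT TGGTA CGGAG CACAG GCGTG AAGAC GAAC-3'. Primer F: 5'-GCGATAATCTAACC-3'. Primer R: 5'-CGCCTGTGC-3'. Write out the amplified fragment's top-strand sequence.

5'-GCGATAATCTAACCATTTGCTAACATTGGTACGGAGCACAGGCG-3'

Scanning the template, GCGATAATCTAACC occurs at positions 40–53; this primer anneals to the bottom strand there with its 3' end pointing downstream.
Taking the reverse complement of CGCCTGTGC gives GCACAGGCG, found at positions 75–83 on the template; the primer anneals here to the top strand with its 3' end pointing upstream.
The product is the template from position 40 through 83 (44 bp).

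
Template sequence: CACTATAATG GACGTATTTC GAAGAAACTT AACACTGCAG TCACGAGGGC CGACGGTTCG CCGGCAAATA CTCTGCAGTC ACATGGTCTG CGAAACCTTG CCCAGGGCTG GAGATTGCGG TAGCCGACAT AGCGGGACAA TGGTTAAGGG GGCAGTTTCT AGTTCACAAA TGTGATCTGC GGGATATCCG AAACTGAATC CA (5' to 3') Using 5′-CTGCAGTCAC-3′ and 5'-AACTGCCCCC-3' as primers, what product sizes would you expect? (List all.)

The forward primer CTGCAGTCAC matches the top strand at positions 35–44, 73–82.
The reverse primer's reverse complement is GGGGGCAGTT, matching at positions 148–157.
Each forward site pairs with the reverse site to give a product ending at position 157: sizes 123, 85 bp.

123 bp, 85 bp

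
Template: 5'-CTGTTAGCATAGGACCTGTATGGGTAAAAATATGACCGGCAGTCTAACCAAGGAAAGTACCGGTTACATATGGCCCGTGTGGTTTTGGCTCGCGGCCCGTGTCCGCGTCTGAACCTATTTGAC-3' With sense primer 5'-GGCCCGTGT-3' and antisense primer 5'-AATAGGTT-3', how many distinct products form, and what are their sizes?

The forward primer GGCCCGTGT matches the top strand at positions 72–80, 94–102.
The reverse primer's reverse complement is AACCTATT, matching at positions 112–119.
Each forward site pairs with the reverse site to give a product ending at position 119: sizes 48, 26 bp.

Two products: 48 bp, 26 bp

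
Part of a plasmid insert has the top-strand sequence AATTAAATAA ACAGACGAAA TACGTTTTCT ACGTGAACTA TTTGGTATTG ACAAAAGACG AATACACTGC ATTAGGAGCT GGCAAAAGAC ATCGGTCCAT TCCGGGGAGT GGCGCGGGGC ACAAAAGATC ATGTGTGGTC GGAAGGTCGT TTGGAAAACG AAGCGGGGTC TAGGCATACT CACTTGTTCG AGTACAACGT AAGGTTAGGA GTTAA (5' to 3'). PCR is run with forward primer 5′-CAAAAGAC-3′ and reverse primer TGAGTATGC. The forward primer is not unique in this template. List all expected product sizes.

131 bp, 100 bp

The forward primer CAAAAGAC matches the top strand at positions 52–59, 83–90.
The reverse primer's reverse complement is GCATACTCA, matching at positions 174–182.
Each forward site pairs with the reverse site to give a product ending at position 182: sizes 131, 100 bp.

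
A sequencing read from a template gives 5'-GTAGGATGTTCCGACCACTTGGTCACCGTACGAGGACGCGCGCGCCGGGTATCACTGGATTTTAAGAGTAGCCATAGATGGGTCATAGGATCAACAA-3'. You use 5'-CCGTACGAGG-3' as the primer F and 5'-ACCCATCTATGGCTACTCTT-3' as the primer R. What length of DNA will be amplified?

Forward primer CCGTACGAGG is found on the top strand at positions 26–35.
Reverse complement of the reverse primer: AAGAGTAGCCATAGATGGGT. This occurs on the top strand at positions 64–83.
The product runs from position 26 to position 83, so its length is 83 − 26 + 1 = 58 bp.

58 bp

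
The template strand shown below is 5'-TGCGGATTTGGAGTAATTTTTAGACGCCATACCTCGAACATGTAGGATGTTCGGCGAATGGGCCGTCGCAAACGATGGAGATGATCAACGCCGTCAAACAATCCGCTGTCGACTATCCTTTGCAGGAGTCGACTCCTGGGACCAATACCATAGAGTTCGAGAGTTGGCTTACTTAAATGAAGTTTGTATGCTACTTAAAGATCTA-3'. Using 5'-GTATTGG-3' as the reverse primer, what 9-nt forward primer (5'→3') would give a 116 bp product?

5'-CTCGAACAT-3'

The reverse primer's reverse complement CCAATAC matches the template at positions 142–148, so the product ends at position 148.
A 116 bp product then starts at position 148 − 116 + 1 = 33.
The forward primer is identical to the top strand there: CTCGAACAT.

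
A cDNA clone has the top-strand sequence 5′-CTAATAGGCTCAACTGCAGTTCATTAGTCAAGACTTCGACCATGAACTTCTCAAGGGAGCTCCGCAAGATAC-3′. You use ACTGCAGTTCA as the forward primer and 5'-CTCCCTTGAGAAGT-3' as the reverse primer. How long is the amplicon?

Scanning the template, ACTGCAGTTCA occurs at positions 13–23; this primer anneals to the bottom strand there with its 3' end pointing downstream.
Taking the reverse complement of CTCCCTTGAGAAGT gives ACTTCTCAAGGGAG, found at positions 46–59 on the template; the primer anneals here to the top strand with its 3' end pointing upstream.
The product runs from position 13 to position 59, so its length is 59 − 13 + 1 = 47 bp.

47 bp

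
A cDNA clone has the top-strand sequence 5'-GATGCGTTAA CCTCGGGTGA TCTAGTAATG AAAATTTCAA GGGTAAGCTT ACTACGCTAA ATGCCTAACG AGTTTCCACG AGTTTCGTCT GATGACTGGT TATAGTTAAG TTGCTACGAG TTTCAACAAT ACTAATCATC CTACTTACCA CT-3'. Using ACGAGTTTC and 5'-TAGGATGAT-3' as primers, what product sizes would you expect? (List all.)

The forward primer ACGAGTTTC matches the top strand at positions 68–76, 78–86, 116–124.
The reverse primer's reverse complement is ATCATCCTA, matching at positions 135–143.
Each forward site pairs with the reverse site to give a product ending at position 143: sizes 76, 66, 28 bp.

76 bp, 66 bp, 28 bp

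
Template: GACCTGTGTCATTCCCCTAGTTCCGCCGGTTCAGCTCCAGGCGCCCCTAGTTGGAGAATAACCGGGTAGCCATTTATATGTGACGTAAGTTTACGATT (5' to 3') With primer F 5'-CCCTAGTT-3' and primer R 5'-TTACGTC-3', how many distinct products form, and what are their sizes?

The forward primer CCCTAGTT matches the top strand at positions 15–22, 45–52.
The reverse primer's reverse complement is GACGTAA, matching at positions 82–88.
Each forward site pairs with the reverse site to give a product ending at position 88: sizes 74, 44 bp.

Two products: 74 bp, 44 bp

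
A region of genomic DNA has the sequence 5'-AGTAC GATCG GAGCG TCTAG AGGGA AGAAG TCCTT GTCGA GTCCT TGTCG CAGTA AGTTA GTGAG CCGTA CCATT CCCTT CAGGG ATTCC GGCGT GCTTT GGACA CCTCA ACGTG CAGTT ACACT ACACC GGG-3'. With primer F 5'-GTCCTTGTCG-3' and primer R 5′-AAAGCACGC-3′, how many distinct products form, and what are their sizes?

The forward primer GTCCTTGTCG matches the top strand at positions 30–39, 41–50.
The reverse primer's reverse complement is GCGTGCTTT, matching at positions 92–100.
Each forward site pairs with the reverse site to give a product ending at position 100: sizes 71, 60 bp.

Two products: 71 bp, 60 bp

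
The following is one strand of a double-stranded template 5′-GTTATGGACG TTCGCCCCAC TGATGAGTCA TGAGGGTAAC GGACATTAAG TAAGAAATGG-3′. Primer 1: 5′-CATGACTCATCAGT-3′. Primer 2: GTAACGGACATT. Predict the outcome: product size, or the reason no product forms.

No product — the primers' 3' ends point away from each other.

Primer 1 (CATGACTCATCAGT) has reverse complement ACTGATGAGTCATG, which matches the top strand at positions 19–32; primer 1 anneals to the top strand there with its 3' end pointing upstream toward position 19.
Primer 2 (GTAACGGACATT) matches the top strand directly at positions 36–47; it anneals to the bottom strand with its 3' end pointing downstream toward position 47.
The 3' ends diverge (primer 1 extends toward position 1, primer 2 toward position 60), so the primers never converge on a shared product.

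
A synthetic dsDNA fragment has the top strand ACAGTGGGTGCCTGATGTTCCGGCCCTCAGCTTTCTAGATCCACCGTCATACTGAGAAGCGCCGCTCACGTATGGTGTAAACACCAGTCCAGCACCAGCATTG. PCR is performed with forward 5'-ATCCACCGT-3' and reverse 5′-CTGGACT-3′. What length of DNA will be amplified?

54 bp

The forward primer matches the template at positions 39–47.
Taking the reverse complement of CTGGACT gives AGTCCAG, found at positions 86–92 on the template; the primer anneals here to the top strand with its 3' end pointing upstream.
Product length = (reverse-primer end) − (forward-primer start) + 1 = 92 − 39 + 1 = 54 bp.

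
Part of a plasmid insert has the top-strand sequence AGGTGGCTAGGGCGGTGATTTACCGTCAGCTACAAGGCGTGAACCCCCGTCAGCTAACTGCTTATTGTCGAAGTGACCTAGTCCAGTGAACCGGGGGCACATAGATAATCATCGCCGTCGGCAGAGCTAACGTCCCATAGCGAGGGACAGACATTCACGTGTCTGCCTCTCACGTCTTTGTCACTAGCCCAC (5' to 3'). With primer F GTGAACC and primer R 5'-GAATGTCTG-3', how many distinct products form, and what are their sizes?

Two products: 118 bp, 71 bp

The forward primer GTGAACC matches the top strand at positions 39–45, 86–92.
The reverse primer's reverse complement is CAGACATTC, matching at positions 148–156.
Each forward site pairs with the reverse site to give a product ending at position 156: sizes 118, 71 bp.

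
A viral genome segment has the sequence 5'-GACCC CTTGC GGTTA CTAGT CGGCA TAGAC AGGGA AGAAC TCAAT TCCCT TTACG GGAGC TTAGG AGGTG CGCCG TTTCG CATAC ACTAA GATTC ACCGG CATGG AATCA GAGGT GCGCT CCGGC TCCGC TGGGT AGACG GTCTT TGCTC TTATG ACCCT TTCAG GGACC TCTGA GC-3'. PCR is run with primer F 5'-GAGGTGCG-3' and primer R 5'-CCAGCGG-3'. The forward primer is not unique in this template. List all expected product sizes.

The forward primer GAGGTGCG matches the top strand at positions 65–72, 111–118.
The reverse primer's reverse complement is CCGCTGG, matching at positions 127–133.
Each forward site pairs with the reverse site to give a product ending at position 133: sizes 69, 23 bp.

69 bp, 23 bp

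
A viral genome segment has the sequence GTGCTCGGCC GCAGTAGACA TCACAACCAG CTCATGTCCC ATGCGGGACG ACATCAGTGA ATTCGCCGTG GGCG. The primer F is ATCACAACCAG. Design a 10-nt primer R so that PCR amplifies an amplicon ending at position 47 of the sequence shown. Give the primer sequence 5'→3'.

The forward primer binds at positions 20–30; the product's 3' end on the top strand is position 47.
The reverse primer anneals to the top strand over positions 38–47, i.e. to CCCATGCGGG.
Its sequence written 5'→3' is the reverse complement: CCCGCATGGG.

5'-CCCGCATGGG-3'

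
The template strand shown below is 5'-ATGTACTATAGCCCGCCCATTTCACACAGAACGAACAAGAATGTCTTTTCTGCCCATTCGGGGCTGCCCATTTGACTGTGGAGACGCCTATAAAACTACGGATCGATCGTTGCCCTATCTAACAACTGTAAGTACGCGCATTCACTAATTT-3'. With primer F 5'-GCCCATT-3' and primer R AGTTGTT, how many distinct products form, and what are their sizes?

Three products: 113 bp, 76 bp, 62 bp

The forward primer GCCCATT matches the top strand at positions 15–21, 52–58, 66–72.
The reverse primer's reverse complement is AACAACT, matching at positions 121–127.
Each forward site pairs with the reverse site to give a product ending at position 127: sizes 113, 76, 62 bp.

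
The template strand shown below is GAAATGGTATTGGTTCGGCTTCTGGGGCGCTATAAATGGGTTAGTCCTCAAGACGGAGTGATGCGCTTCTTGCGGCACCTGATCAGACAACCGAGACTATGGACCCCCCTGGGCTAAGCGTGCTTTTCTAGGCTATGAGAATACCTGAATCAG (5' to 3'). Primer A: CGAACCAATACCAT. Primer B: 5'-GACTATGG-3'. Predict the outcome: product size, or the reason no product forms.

No product — the primers' 3' ends point away from each other.

Primer A (CGAACCAATACCAT) has reverse complement ATGGTATTGGTTCG, which matches the top strand at positions 4–17; primer A anneals to the top strand there with its 3' end pointing upstream toward position 4.
Primer B (GACTATGG) matches the top strand directly at positions 95–102; it anneals to the bottom strand with its 3' end pointing downstream toward position 102.
The 3' ends diverge (primer A extends toward position 1, primer B toward position 153), so the primers never converge on a shared product.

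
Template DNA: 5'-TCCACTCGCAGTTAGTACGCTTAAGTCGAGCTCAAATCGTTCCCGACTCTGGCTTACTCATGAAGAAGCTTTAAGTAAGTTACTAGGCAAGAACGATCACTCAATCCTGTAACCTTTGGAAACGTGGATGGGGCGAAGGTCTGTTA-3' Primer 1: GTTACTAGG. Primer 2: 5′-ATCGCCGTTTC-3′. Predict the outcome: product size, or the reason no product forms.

Primer 2 (ATCGCCGTTTC) does not match the top strand, and its reverse complement GAAACGGCGAT does not match either.
With no annealing site for primer 2, no amplification occurs.

No product — primer 2 has no binding site in the template.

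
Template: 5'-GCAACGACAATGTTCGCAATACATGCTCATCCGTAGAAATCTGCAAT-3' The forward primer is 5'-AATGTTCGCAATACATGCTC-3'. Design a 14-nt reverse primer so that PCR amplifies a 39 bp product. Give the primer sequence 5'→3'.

5'-ATTGCAGATTTCTA-3'

The forward primer binds at positions 9–28, so a 39 bp product ends at position 9 + 39 − 1 = 47.
The reverse primer anneals to the top strand over positions 34–47, i.e. to TAGAAATCTGCAAT.
Its sequence written 5'→3' is the reverse complement: ATTGCAGATTTCTA.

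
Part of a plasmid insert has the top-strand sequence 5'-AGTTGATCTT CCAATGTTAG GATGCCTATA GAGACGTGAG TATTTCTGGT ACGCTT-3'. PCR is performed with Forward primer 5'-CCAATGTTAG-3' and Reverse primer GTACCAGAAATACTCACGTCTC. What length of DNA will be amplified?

The forward primer matches the template at positions 11–20.
The reverse primer's reverse complement is GAGACGTGAGTATTTCTGGTAC, which matches the template at positions 31–52.
The product runs from position 11 to position 52, so its length is 52 − 11 + 1 = 42 bp.

42 bp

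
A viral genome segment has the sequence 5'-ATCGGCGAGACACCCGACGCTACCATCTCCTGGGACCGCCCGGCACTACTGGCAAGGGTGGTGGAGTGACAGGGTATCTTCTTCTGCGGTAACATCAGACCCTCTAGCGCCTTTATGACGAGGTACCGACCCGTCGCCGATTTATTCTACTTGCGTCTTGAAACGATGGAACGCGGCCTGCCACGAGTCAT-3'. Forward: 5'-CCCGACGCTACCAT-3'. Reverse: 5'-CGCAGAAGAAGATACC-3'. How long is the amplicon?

76 bp

The forward primer matches the template at positions 13–26.
Taking the reverse complement of CGCAGAAGAAGATACC gives GGTATCTTCTTCTGCG, found at positions 73–88 on the template; the primer anneals here to the top strand with its 3' end pointing upstream.
The product runs from position 13 to position 88, so its length is 88 − 13 + 1 = 76 bp.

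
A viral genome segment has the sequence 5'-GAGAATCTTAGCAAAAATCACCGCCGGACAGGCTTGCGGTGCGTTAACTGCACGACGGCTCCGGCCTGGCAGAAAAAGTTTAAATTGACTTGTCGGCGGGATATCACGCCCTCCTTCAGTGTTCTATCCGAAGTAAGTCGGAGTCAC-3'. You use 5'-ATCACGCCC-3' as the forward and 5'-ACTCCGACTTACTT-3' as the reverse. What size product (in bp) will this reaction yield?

42 bp

The forward primer matches the template at positions 103–111.
The reverse primer's reverse complement is AAGTAAGTCGGAGT, which matches the template at positions 131–144.
Product length = (reverse-primer end) − (forward-primer start) + 1 = 144 − 103 + 1 = 42 bp.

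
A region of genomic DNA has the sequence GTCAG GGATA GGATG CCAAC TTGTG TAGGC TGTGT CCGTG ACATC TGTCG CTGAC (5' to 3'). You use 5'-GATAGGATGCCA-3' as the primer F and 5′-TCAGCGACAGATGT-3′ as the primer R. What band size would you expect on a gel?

48 bp

Scanning the template, GATAGGATGCCA occurs at positions 7–18; this primer anneals to the bottom strand there with its 3' end pointing downstream.
The reverse primer's reverse complement is ACATCTGTCGCTGA, which matches the template at positions 41–54.
The product runs from position 7 to position 54, so its length is 54 − 7 + 1 = 48 bp.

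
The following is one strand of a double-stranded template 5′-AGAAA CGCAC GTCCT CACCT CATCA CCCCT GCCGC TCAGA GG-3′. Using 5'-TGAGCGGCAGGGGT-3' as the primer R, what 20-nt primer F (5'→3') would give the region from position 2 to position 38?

5'-GAAACGCACGTCCTCACCTC-3'

The reverse primer's reverse complement ACCCCTGCCGCTCA matches the template at positions 25–38; the product starts at position 2.
The forward primer is identical to the top strand over positions 2–21: GAAACGCACGTCCTCACCTC.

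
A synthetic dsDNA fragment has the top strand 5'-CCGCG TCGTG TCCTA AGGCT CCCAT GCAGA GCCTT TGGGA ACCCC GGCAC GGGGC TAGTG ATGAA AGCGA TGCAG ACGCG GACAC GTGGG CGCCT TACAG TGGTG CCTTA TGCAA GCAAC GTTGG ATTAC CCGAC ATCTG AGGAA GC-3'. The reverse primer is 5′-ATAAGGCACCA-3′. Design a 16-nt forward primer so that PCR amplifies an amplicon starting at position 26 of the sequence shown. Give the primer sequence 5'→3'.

5'-GCAGAGCCTTTGGGAA-3'

The reverse primer's reverse complement TGGTGCCTTAT matches the template at positions 101–111; the product starts at position 26.
The forward primer is identical to the top strand over positions 26–41: GCAGAGCCTTTGGGAA.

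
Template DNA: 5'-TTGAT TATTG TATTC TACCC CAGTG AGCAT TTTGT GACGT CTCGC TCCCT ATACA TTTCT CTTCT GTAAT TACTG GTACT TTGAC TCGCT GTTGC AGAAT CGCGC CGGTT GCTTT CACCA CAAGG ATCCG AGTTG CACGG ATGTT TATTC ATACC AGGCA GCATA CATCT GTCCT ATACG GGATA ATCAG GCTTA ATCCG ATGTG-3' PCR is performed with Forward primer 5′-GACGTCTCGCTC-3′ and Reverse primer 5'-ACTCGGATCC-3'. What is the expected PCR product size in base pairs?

Forward primer GACGTCTCGCTC is found on the top strand at positions 36–47.
Taking the reverse complement of ACTCGGATCC gives GGATCCGAGT, found at positions 124–133 on the template; the primer anneals here to the top strand with its 3' end pointing upstream.
Amplicon spans positions 36–133: 98 bp.

98 bp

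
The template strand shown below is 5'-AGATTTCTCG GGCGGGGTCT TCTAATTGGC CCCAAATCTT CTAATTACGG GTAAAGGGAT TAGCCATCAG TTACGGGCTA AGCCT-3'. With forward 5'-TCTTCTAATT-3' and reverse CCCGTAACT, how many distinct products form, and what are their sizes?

The forward primer TCTTCTAATT matches the top strand at positions 18–27, 37–46.
The reverse primer's reverse complement is AGTTACGGG, matching at positions 69–77.
Each forward site pairs with the reverse site to give a product ending at position 77: sizes 60, 41 bp.

Two products: 60 bp, 41 bp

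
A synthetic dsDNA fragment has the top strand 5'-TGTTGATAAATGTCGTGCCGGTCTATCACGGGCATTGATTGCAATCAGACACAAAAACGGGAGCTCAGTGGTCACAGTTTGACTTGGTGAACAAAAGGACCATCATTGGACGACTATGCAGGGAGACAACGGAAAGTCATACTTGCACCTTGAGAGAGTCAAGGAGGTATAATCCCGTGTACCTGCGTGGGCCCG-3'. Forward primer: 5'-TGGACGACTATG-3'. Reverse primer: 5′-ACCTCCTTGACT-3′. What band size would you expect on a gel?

62 bp

The forward primer matches the template at positions 107–118.
Reverse complement of the reverse primer: AGTCAAGGAGGT. This occurs on the top strand at positions 157–168.
The product runs from position 107 to position 168, so its length is 168 − 107 + 1 = 62 bp.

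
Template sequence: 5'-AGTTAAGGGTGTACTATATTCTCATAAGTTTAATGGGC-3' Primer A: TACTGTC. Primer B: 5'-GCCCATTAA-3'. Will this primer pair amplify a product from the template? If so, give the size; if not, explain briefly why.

Primer A (TACTGTC) does not match the top strand, and its reverse complement GACAGTA does not match either.
With no annealing site for primer A, no amplification occurs.

No product — primer A has no binding site in the template.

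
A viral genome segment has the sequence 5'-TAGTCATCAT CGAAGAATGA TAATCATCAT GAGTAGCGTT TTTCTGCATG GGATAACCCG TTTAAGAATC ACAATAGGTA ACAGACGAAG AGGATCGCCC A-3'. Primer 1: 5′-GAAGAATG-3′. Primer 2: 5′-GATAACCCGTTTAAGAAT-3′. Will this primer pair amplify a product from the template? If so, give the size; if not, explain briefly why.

No product — both primers anneal to the same strand and extend in the same direction.

Primer 1 (GAAGAATG) matches the top strand at positions 12–19 (3' end points downstream).
Primer 2 (GATAACCCGTTTAAGAAT) also matches the top strand directly, at positions 52–69 — its reverse complement ATTCTTAAACGGGTTATC is not present.
Both primers anneal to the bottom strand with 3' ends pointing the same way, so neither can prime synthesis back toward the other.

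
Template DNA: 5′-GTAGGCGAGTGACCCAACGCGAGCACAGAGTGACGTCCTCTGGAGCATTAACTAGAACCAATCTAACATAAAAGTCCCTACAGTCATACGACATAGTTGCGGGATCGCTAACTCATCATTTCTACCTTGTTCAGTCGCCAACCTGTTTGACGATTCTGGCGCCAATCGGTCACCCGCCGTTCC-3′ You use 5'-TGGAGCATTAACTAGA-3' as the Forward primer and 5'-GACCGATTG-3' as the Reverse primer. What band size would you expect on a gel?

131 bp

Forward primer TGGAGCATTAACTAGA is found on the top strand at positions 41–56.
The reverse primer's reverse complement is CAATCGGTC, which matches the template at positions 163–171.
The product runs from position 41 to position 171, so its length is 171 − 41 + 1 = 131 bp.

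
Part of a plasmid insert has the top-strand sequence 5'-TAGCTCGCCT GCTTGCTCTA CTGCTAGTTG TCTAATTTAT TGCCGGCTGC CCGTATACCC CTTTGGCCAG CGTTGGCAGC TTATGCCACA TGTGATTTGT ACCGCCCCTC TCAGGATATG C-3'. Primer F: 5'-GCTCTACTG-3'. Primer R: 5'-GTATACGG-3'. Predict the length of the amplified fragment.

44 bp

Forward primer GCTCTACTG is found on the top strand at positions 15–23.
Taking the reverse complement of GTATACGG gives CCGTATAC, found at positions 51–58 on the template; the primer anneals here to the top strand with its 3' end pointing upstream.
The product runs from position 15 to position 58, so its length is 58 − 15 + 1 = 44 bp.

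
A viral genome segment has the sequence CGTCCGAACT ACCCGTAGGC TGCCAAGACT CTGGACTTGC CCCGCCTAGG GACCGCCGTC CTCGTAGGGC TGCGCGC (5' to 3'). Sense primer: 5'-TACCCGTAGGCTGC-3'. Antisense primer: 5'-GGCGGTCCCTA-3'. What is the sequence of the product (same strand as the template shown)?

Scanning the template, TACCCGTAGGCTGC occurs at positions 10–23; this primer anneals to the bottom strand there with its 3' end pointing downstream.
Taking the reverse complement of GGCGGTCCCTA gives TAGGGACCGCC, found at positions 47–57 on the template; the primer anneals here to the top strand with its 3' end pointing upstream.
The product is the template from position 10 through 57 (48 bp).

5'-TACCCGTAGGCTGCCAAGACTCTGGACTTGCCCCGCCTAGGGACCGCC-3'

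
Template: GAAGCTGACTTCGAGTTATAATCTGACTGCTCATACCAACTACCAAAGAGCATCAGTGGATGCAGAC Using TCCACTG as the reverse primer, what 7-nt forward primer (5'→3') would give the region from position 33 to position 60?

5'-ATACCAA-3'

The reverse primer's reverse complement CAGTGGA matches the template at positions 54–60; the product starts at position 33.
The forward primer is identical to the top strand over positions 33–39: ATACCAA.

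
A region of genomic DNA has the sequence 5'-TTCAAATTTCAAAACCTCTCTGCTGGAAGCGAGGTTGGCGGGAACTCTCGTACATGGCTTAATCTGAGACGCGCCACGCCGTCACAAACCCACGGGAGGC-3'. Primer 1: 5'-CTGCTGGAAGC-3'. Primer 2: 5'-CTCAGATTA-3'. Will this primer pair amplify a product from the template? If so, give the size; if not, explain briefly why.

Yes — a 49 bp product.

Primer 1 (CTGCTGGAAGC) matches the top strand at positions 20–30; it acts as a forward primer.
Primer 2's reverse complement is TAATCTGAG, matching the top strand at positions 60–68; it acts as a reverse primer.
The 3' ends face each other across positions 20–68, giving a 49 bp product.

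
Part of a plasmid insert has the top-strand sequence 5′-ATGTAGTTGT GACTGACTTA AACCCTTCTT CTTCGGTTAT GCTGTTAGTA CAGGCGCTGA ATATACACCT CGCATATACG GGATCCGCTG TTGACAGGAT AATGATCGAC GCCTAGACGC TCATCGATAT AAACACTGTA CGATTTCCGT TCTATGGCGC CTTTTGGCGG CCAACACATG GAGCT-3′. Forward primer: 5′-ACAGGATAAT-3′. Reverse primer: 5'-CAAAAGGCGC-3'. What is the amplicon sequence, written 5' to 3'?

Scanning the template, ACAGGATAAT occurs at positions 94–103; this primer anneals to the bottom strand there with its 3' end pointing downstream.
The reverse primer's reverse complement is GCGCCTTTTG, which matches the template at positions 157–166.
The product is the template from position 94 through 166 (73 bp).

5'-ACAGGATAATGATCGACGCCTAGACGCTCATCGATATAAACACTGTACGATTTCCGTTCTATGGCGCCTTTTG-3'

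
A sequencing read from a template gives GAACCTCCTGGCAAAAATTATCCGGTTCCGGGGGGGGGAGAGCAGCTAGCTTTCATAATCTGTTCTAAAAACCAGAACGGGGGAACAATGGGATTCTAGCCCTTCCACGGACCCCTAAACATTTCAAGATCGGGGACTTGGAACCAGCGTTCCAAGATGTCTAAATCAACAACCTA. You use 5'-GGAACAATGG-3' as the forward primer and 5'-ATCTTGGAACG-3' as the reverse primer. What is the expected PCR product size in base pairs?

77 bp

Forward primer GGAACAATGG is found on the top strand at positions 82–91.
Taking the reverse complement of ATCTTGGAACG gives CGTTCCAAGAT, found at positions 148–158 on the template; the primer anneals here to the top strand with its 3' end pointing upstream.
Amplicon spans positions 82–158: 77 bp.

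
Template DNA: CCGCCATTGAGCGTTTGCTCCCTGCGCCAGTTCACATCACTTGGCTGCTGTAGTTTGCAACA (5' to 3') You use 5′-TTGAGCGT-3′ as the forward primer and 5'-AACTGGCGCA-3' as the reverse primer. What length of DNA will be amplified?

Scanning the template, TTGAGCGT occurs at positions 7–14; this primer anneals to the bottom strand there with its 3' end pointing downstream.
Taking the reverse complement of AACTGGCGCA gives TGCGCCAGTT, found at positions 23–32 on the template; the primer anneals here to the top strand with its 3' end pointing upstream.
Product length = (reverse-primer end) − (forward-primer start) + 1 = 32 − 7 + 1 = 26 bp.

26 bp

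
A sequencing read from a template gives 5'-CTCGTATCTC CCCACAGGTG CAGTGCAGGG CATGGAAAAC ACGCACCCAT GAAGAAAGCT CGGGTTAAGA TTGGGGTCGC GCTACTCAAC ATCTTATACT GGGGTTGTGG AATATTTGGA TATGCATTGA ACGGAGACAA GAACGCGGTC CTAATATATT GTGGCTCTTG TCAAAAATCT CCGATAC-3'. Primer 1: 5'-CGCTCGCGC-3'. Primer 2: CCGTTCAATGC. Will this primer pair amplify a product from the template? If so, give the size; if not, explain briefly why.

Primer 1 (CGCTCGCGC) does not match the top strand, and its reverse complement GCGCGAGCG does not match either.
With no annealing site for primer 1, no amplification occurs.

No product — primer 1 has no binding site in the template.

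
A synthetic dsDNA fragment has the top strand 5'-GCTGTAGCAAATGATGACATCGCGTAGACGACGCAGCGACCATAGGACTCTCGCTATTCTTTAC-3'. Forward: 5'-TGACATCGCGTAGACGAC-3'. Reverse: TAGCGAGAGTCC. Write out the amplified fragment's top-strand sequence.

Forward primer TGACATCGCGTAGACGAC is found on the top strand at positions 15–32.
Taking the reverse complement of TAGCGAGAGTCC gives GGACTCTCGCTA, found at positions 45–56 on the template; the primer anneals here to the top strand with its 3' end pointing upstream.
The product is the template from position 15 through 56 (42 bp).

5'-TGACATCGCGTAGACGACGCAGCGACCATAGGACTCTCGCTA-3'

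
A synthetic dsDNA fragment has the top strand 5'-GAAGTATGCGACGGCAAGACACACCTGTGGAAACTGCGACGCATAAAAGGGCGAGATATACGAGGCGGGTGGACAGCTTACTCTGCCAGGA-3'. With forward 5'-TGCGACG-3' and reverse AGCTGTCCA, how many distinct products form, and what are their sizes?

Two products: 72 bp, 44 bp

The forward primer TGCGACG matches the top strand at positions 7–13, 35–41.
The reverse primer's reverse complement is TGGACAGCT, matching at positions 70–78.
Each forward site pairs with the reverse site to give a product ending at position 78: sizes 72, 44 bp.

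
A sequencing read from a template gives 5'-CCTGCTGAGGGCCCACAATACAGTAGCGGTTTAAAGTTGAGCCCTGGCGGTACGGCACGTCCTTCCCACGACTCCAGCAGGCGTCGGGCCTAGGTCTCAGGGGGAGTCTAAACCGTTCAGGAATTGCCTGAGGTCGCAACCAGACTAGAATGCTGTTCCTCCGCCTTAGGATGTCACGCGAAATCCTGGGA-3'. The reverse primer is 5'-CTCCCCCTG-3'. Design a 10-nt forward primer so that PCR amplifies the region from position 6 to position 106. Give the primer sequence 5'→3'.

The reverse primer's reverse complement CAGGGGGAG matches the template at positions 98–106; the product starts at position 6.
The forward primer is identical to the top strand over positions 6–15: TGAGGGCCCA.

5'-TGAGGGCCCA-3'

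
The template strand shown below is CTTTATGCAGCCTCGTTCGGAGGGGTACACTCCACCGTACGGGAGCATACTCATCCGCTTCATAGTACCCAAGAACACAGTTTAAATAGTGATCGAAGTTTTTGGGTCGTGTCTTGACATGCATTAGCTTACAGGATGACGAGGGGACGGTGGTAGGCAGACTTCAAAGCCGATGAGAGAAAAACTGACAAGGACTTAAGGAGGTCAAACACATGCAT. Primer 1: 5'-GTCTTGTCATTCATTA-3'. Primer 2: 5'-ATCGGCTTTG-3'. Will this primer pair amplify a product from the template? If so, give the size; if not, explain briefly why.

No product — primer 1 has no binding site in the template.

Primer 1 (GTCTTGTCATTCATTA) does not match the top strand, and its reverse complement TAATGAATGACAAGAC does not match either.
With no annealing site for primer 1, no amplification occurs.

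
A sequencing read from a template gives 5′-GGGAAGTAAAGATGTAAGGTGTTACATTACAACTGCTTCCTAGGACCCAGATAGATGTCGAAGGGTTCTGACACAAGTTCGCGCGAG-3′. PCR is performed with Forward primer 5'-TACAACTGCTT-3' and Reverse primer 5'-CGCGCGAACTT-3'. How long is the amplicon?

Forward primer TACAACTGCTT is found on the top strand at positions 28–38.
Taking the reverse complement of CGCGCGAACTT gives AAGTTCGCGCG, found at positions 75–85 on the template; the primer anneals here to the top strand with its 3' end pointing upstream.
The product runs from position 28 to position 85, so its length is 85 − 28 + 1 = 58 bp.

58 bp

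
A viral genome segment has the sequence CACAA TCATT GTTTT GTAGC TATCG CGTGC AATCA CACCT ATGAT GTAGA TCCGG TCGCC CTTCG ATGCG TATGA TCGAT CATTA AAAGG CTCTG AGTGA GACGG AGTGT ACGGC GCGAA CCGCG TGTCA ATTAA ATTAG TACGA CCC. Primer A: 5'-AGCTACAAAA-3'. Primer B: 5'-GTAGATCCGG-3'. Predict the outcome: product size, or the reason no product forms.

Primer A (AGCTACAAAA) has reverse complement TTTTGTAGCT, which matches the top strand at positions 12–21; primer A anneals to the top strand there with its 3' end pointing upstream toward position 12.
Primer B (GTAGATCCGG) matches the top strand directly at positions 46–55; it anneals to the bottom strand with its 3' end pointing downstream toward position 55.
The 3' ends diverge (primer A extends toward position 1, primer B toward position 148), so the primers never converge on a shared product.

No product — the primers' 3' ends point away from each other.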